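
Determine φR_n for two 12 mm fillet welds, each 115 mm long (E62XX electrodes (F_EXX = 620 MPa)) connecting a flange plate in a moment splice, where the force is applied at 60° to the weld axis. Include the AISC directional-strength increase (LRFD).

t_e = 0.707 × 12 = 8.484 mm; A_we = 8.484 × 230 = 1951 mm².
Directional factor: 1.0 + 0.5 sin^1.5(60°) = 1.403.
F_nw = 0.6 × 620 × 1.403 = 521.9 MPa.
φR_n = 0.75 × 521.9 × 1951 × 10⁻³ = 763.8 kN.

φR_n ≈ 764 kN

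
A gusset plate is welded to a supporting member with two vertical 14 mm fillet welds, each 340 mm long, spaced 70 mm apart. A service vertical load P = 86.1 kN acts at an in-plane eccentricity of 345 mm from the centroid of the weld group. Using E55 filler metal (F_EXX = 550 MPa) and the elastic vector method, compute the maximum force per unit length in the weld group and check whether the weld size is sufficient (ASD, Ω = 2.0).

f_max ≈ 734 N/mm; adequate

Total weld length L_w = 680 mm. Treat welds as unit-width lines.
Polar moment about centroid: J = 2[d³/12 + d(b/2)²] = 2[340³/12 + 340×35²] = 7384000 mm³.
Direct shear f_v = P/L_w = 86.1×10³ / 680 = 126.6 N/mm (vertical).
Torsion M = P·e = 86.1×10³ × 345 = 29704000 N·mm.
Critical point at (x, y) = (35, 170) from centroid. f_tx = M·y/J = 683.9 N/mm; f_ty = M·x/J = 140.8 N/mm.
Resultant f_max = √[f_tx² + (f_v + f_ty)²] = √[683.9² + (126.6 + 140.8)²] = 734.3 N/mm.
Capacity per unit length: r_n/Ω = (1/2.0) × 0.6 × 550 × (0.707 × 14) = 1633 N/mm.
734.3 ≤ 1633 → adequate.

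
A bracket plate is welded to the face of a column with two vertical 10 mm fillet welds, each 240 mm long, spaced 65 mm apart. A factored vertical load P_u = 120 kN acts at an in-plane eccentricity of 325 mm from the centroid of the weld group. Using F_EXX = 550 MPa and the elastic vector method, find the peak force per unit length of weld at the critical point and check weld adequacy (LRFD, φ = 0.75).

f_max ≈ 1810 N/mm; NOT adequate

Total weld length L_w = 480 mm. Treat welds as unit-width lines.
Polar moment about centroid: J = 2[d³/12 + d(b/2)²] = 2[240³/12 + 240×32.5²] = 2811000 mm³.
Direct shear f_v = P/L_w = 120×10³ / 480 = 250 N/mm (vertical).
Torsion M = P·e = 120×10³ × 325 = 39000000 N·mm.
Critical point at (x, y) = (32.5, 120) from centroid. f_tx = M·y/J = 1665 N/mm; f_ty = M·x/J = 450.9 N/mm.
Resultant f_max = √[f_tx² + (f_v + f_ty)²] = √[1665² + (250 + 450.9)²] = 1806 N/mm.
Capacity per unit length: φr_n = 0.75 × 0.6 × 550 × (0.707 × 10) = 1750 N/mm.
1806 > 1750 → NOT adequate.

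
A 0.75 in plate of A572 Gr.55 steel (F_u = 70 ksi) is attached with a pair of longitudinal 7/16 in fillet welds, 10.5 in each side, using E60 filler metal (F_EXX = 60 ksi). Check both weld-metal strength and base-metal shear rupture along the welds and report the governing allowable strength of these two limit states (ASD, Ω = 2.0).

R_n/Ω ≈ 117 kip (weld metal governs)

t_e = 0.707 × 0.4375 = 0.3093 in; L = 21 in.
Weld metal: R_n/Ω = (1/2.0) × 0.6 × 60 × 0.3093 × 21 = 116.9 kip.
Base metal (shear rupture): R_n/Ω = (1/2.0) × 0.6 × 70 × 0.75 × 21 = 330.8 kip.
Governing: weld metal.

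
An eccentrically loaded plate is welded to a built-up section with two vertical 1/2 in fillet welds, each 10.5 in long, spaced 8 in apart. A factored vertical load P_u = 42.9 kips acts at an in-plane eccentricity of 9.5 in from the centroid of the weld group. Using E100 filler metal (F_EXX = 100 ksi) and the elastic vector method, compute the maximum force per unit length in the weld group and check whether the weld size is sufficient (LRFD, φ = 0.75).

Total weld length L_w = 21 in. Treat welds as unit-width lines.
Polar moment about centroid: J = 2[d³/12 + d(b/2)²] = 2[10.5³/12 + 10.5×4²] = 528.9 in³.
Direct shear f_v = P/L_w = 42.9 / 21 = 2.043 kip/in (vertical).
Torsion M = P·e = 42.9 × 9.5 = 407.55 kip·in.
Critical point at (x, y) = (4, 5.25) from centroid. f_tx = M·y/J = 4.045 kip/in; f_ty = M·x/J = 3.082 kip/in.
Resultant f_max = √[f_tx² + (f_v + f_ty)²] = √[4.045² + (2.043 + 3.082)²] = 6.529 kip/in.
Capacity per unit length: φr_n = 0.75 × 0.6 × 100 × (0.707 × 0.5) = 15.91 kip/in.
6.529 ≤ 15.91 → adequate.

f_max ≈ 6.53 kip/in; adequate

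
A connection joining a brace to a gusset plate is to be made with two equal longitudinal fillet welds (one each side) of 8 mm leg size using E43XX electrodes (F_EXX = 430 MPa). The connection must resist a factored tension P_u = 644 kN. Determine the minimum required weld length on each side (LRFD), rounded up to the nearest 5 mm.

Throat t_e = 0.707 × 8 = 5.656 mm.
φr_n = 0.75 × 0.6 × 430 × 5.656 × 10⁻³ = 1.094 kN/mm.
L_req = P_u / φr_n = 644 / 1.094 = 588.4 mm total.
Per side: 588.4 / 2 = 294.2 mm.
Round up → use L = 295 mm on each side.

L = 295 mm on each side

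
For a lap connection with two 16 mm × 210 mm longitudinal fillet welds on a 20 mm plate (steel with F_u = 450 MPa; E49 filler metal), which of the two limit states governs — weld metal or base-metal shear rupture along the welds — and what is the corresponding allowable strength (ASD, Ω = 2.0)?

E49XX → F_EXX = 490 MPa.
t_e = 0.707 × 16 = 11.31 mm; L = 420 mm.
Weld metal: R_n/Ω = (1/2.0) × 0.6 × 490 × 11.31 × 420 × 10⁻³ = 698.4 kN.
Base metal (shear rupture): R_n/Ω = (1/2.0) × 0.6 × 450 × 20 × 420 × 10⁻³ = 1134 kN.
Governing: weld metal.

R_n/Ω ≈ 698 kN (weld metal governs)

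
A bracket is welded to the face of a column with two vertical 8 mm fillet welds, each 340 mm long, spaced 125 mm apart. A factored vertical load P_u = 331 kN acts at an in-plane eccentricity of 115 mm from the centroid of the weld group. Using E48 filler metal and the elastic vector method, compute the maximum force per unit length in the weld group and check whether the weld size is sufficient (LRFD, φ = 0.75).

f_max ≈ 1020 N/mm; adequate

E48XX → F_EXX = 480 MPa.
Total weld length L_w = 680 mm. Treat welds as unit-width lines.
Polar moment about centroid: J = 2[d³/12 + d(b/2)²] = 2[340³/12 + 340×62.5²] = 9207000 mm³.
Direct shear f_v = P/L_w = 331×10³ / 680 = 486.8 N/mm (vertical).
Torsion M = P·e = 331×10³ × 115 = 38065000 N·mm.
Critical point at (x, y) = (62.5, 170) from centroid. f_tx = M·y/J = 702.8 N/mm; f_ty = M·x/J = 258.4 N/mm.
Resultant f_max = √[f_tx² + (f_v + f_ty)²] = √[702.8² + (486.8 + 258.4)²] = 1024 N/mm.
Capacity per unit length: φr_n = 0.75 × 0.6 × 480 × (0.707 × 8) = 1222 N/mm.
1024 ≤ 1222 → adequate.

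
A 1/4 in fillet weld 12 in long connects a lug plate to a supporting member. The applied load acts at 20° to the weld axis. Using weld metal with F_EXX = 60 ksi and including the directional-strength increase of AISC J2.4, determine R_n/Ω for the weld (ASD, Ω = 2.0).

R_n/Ω ≈ 42 kips

t_e = 0.707 × 0.25 = 0.1767 in; A_we = 0.1767 × 12 = 2.121 in².
Directional factor: 1.0 + 0.5 sin^1.5(20°) = 1.1.
F_nw = 0.6 × 60 × 1.1 = 39.6 ksi.
R_n/Ω = (39.6 × 2.121) / 2.0 = 42 kips.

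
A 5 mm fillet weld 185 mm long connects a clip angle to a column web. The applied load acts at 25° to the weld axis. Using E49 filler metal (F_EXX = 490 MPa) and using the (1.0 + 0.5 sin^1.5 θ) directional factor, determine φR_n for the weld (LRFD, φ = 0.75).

φR_n ≈ 164 kN

t_e = 0.707 × 5 = 3.535 mm; A_we = 3.535 × 185 = 654 mm².
Directional factor: 1.0 + 0.5 sin^1.5(25°) = 1.137.
F_nw = 0.6 × 490 × 1.137 = 334.4 MPa.
φR_n = 0.75 × 334.4 × 654 × 10⁻³ = 164 kN.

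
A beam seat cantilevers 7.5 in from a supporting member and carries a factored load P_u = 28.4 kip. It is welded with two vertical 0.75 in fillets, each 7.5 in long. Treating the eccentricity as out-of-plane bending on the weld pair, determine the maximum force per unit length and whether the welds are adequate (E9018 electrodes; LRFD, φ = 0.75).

E90XX → F_EXX = 90 ksi.
L_w = 2 × 7.5 = 15 in; section modulus (unit throat) S = 2 × L²/6 = 18.75 in².
Direct shear f_v = P/L_w = 28.4/15 = 1.893 kip/in.
Moment M = P × e = 28.4 × 7.5 = 213 kip·in; bending f_b = M/S = 11.36 kip/in.
f_max = √(f_v² + f_b²) = √(1.893² + 11.36²) = 11.52 kip/in.
φr_n = 0.75 × 0.6 × 90 × (0.707 × 0.75) = 21.48 kip/in → adequate.

f_max ≈ 11.5 kip/in; adequate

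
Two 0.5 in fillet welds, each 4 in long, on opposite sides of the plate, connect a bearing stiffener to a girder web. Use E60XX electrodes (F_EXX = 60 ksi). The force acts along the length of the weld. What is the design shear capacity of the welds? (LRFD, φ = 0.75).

Effective throat t_e = 0.707 × 0.5 = 0.3535 in.
Total length L = 8 in; A_we = 0.3535 × 8 = 2.828 in².
F_nw = 0.6 F_EXX = 0.6 × 60 = 36 ksi.
φR_n = 0.75 × 36 × 2.828 = 76.36 kips.

φR_n ≈ 76.4 kips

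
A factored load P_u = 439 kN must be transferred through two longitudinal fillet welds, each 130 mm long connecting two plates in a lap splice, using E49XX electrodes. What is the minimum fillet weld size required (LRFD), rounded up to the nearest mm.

E49XX → F_EXX = 490 MPa.
Total weld length L = 260 mm.
Required throat t_e = P_u / (φ × 0.6 F_EXX × L) = 439 / (0.75 × 0.6 × 490 × 260 × 10⁻³) = 7.657 mm.
Required leg w = t_e / 0.707 = 10.83 mm → use 11 mm.

w = 11 mm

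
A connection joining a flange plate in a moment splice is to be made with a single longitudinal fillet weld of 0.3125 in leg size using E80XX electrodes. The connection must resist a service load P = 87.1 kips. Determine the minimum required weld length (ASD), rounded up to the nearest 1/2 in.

L = 16.5 in

E80XX → F_EXX = 80 ksi.
Throat t_e = 0.707 × 0.3125 = 0.2209 in.
r_n/Ω = (0.6 × 80 × 0.2209) / 2.0 = 5.302 kip/in.
L_req = P / (r_n/Ω) = 87.1 / 5.302 = 16.43 in total.
Round up → use L = 16.5 in.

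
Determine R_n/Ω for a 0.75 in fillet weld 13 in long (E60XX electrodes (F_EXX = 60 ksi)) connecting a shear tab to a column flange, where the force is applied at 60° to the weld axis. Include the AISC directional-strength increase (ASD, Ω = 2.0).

t_e = 0.707 × 0.75 = 0.5302 in; A_we = 0.5302 × 13 = 6.893 in².
Directional factor: 1.0 + 0.5 sin^1.5(60°) = 1.403.
F_nw = 0.6 × 60 × 1.403 = 50.51 ksi.
R_n/Ω = (50.51 × 6.893) / 2.0 = 174.1 kips.

R_n/Ω ≈ 174 kips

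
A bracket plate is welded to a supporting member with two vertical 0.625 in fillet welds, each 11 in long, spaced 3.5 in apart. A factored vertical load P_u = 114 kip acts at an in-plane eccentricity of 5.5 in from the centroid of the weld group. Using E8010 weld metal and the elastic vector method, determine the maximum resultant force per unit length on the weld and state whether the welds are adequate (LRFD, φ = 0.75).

E80XX → F_EXX = 80 ksi.
Total weld length L_w = 22 in. Treat welds as unit-width lines.
Polar moment about centroid: J = 2[d³/12 + d(b/2)²] = 2[11³/12 + 11×1.75²] = 289.2 in³.
Direct shear f_v = P/L_w = 114 / 22 = 5.182 kip/in (vertical).
Torsion M = P·e = 114 × 5.5 = 627 kip·in.
Critical point at (x, y) = (1.75, 5.5) from centroid. f_tx = M·y/J = 11.92 kip/in; f_ty = M·x/J = 3.794 kip/in.
Resultant f_max = √[f_tx² + (f_v + f_ty)²] = √[11.92² + (5.182 + 3.794)²] = 14.92 kip/in.
Capacity per unit length: φr_n = 0.75 × 0.6 × 80 × (0.707 × 0.625) = 15.91 kip/in.
14.92 ≤ 15.91 → adequate.

f_max ≈ 14.9 kip/in; adequate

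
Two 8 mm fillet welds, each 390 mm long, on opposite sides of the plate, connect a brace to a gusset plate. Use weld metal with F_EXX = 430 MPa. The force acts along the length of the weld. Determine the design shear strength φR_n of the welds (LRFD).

φR_n ≈ 854 kN

Effective throat t_e = 0.707 × 8 = 5.656 mm.
Total length L = 780 mm; A_we = 5.656 × 780 = 4412 mm².
F_nw = 0.6 F_EXX = 0.6 × 430 = 258 MPa.
φR_n = 0.75 × 258 × 4412 × 10⁻³ = 853.7 kN.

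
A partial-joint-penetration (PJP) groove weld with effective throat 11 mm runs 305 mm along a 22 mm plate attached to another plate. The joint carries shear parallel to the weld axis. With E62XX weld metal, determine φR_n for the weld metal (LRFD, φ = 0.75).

φR_n ≈ 936 kN

E62XX → F_EXX = 620 MPa.
Effective throat (given) t_e = 11 mm.
A_we = 11 × 305 = 3355 mm².
F_nw = 0.6 F_EXX = 372 MPa.
φR_n = 0.75 × 372 × 3355 × 10⁻³ = 936 kN.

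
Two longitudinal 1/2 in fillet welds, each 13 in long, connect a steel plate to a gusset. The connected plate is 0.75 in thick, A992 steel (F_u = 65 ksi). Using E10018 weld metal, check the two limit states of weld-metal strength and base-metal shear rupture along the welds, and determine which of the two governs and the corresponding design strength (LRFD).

E100XX → F_EXX = 100 ksi.
t_e = 0.707 × 0.5 = 0.3535 in; L = 26 in.
Weld metal: φR_n = 0.75 × 0.6 × 100 × 0.3535 × 26 = 413.6 kip.
Base metal (shear rupture): φR_n = 0.75 × 0.6 × 65 × 0.75 × 26 = 570.4 kip.
Governing: weld metal.

φR_n ≈ 414 kip (weld metal governs)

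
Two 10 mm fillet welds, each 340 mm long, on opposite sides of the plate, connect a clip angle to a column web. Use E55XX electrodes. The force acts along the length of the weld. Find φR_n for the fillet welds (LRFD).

E55XX → F_EXX = 550 MPa.
Effective throat t_e = 0.707 × 10 = 7.07 mm.
Total length L = 680 mm; A_we = 7.07 × 680 = 4808 mm².
F_nw = 0.6 F_EXX = 0.6 × 550 = 330 MPa.
φR_n = 0.75 × 330 × 4808 × 10⁻³ = 1190 kN.

φR_n ≈ 1190 kN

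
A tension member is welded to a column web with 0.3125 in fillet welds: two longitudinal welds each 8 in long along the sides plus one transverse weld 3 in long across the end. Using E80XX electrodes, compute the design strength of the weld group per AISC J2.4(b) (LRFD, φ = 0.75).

E80XX → F_EXX = 80 ksi.
t_e = 0.707 × 0.3125 = 0.2209 in.
R_nwl = 0.6 × 80 × 0.2209 × 16 = 169.7 kip (longitudinal, 2 welds).
R_nwt = 0.6 × 80 × 0.2209 × 3 = 31.81 kip (transverse, base value).
(i) R_nwl + R_nwt = 201.5 kip; (ii) 0.85 R_nwl + 1.5 R_nwt = 192 kip.
R_n = max = 201.5 kip [governs: (i)]; φR_n = 151.1 kip.

φR_n ≈ 151 kip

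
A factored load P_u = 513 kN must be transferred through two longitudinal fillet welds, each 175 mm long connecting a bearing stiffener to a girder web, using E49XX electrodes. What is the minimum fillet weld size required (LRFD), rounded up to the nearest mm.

w = 10 mm

E49XX → F_EXX = 490 MPa.
Total weld length L = 350 mm.
Required throat t_e = P_u / (φ × 0.6 F_EXX × L) = 513 / (0.75 × 0.6 × 490 × 350 × 10⁻³) = 6.647 mm.
Required leg w = t_e / 0.707 = 9.402 mm → use 10 mm.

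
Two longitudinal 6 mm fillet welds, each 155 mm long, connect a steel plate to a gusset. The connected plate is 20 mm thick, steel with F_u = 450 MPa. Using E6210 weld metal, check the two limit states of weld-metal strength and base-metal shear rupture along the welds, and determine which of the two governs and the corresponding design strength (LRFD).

E62XX → F_EXX = 620 MPa.
t_e = 0.707 × 6 = 4.242 mm; L = 310 mm.
Weld metal: φR_n = 0.75 × 0.6 × 620 × 4.242 × 310 × 10⁻³ = 366.9 kN.
Base metal (shear rupture): φR_n = 0.75 × 0.6 × 450 × 20 × 310 × 10⁻³ = 1256 kN.
Governing: weld metal.

φR_n ≈ 367 kN (weld metal governs)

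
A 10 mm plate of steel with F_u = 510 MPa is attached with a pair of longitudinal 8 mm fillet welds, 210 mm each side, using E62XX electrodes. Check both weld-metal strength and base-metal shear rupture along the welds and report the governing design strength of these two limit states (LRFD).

φR_n ≈ 663 kN (weld metal governs)

E62XX → F_EXX = 620 MPa.
t_e = 0.707 × 8 = 5.656 mm; L = 420 mm.
Weld metal: φR_n = 0.75 × 0.6 × 620 × 5.656 × 420 × 10⁻³ = 662.8 kN.
Base metal (shear rupture): φR_n = 0.75 × 0.6 × 510 × 10 × 420 × 10⁻³ = 963.9 kN.
Governing: weld metal.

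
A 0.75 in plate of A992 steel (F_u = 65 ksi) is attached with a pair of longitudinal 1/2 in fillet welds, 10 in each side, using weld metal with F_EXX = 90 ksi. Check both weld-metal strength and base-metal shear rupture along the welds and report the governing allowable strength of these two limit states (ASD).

R_n/Ω ≈ 191 kip (weld metal governs)

t_e = 0.707 × 0.5 = 0.3535 in; L = 20 in.
Weld metal: R_n/Ω = (1/2.0) × 0.6 × 90 × 0.3535 × 20 = 190.9 kip.
Base metal (shear rupture): R_n/Ω = (1/2.0) × 0.6 × 65 × 0.75 × 20 = 292.5 kip.
Governing: weld metal.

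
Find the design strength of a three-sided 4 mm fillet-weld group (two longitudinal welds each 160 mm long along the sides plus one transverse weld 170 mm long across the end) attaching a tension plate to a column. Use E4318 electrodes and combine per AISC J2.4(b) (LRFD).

φR_n ≈ 288 kN

E43XX → F_EXX = 430 MPa.
t_e = 0.707 × 4 = 2.828 mm.
R_nwl = 0.6 × 430 × 2.828 × 320 × 10⁻³ = 233.5 kN (longitudinal, 2 welds).
R_nwt = 0.6 × 430 × 2.828 × 170 × 10⁻³ = 124 kN (transverse, base value).
(i) R_nwl + R_nwt = 357.5 kN; (ii) 0.85 R_nwl + 1.5 R_nwt = 384.5 kN.
R_n = max = 384.5 kN [governs: (ii)]; φR_n = 288.4 kN.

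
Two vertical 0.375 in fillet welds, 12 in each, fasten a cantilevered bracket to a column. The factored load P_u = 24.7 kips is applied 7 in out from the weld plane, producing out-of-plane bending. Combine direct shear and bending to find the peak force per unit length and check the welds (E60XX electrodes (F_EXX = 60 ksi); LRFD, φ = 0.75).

L_w = 2 × 12 = 24 in; section modulus (unit throat) S = 2 × L²/6 = 48 in².
Direct shear f_v = P/L_w = 24.7/24 = 1.029 kip/in.
Moment M = P × e = 24.7 × 7 = 172.9 kip·in; bending f_b = M/S = 3.602 kip/in.
f_max = √(f_v² + f_b²) = √(1.029² + 3.602²) = 3.746 kip/in.
φr_n = 0.75 × 0.6 × 60 × (0.707 × 0.375) = 7.158 kip/in → adequate.

f_max ≈ 3.75 kip/in; adequate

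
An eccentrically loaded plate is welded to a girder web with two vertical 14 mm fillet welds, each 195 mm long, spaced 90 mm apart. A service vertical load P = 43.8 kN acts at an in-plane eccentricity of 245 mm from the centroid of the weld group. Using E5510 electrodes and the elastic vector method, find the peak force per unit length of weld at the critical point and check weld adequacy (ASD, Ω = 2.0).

f_max ≈ 624 N/mm; adequate

E55XX → F_EXX = 550 MPa.
Total weld length L_w = 390 mm. Treat welds as unit-width lines.
Polar moment about centroid: J = 2[d³/12 + d(b/2)²] = 2[195³/12 + 195×45²] = 2026000 mm³.
Direct shear f_v = P/L_w = 43.8×10³ / 390 = 112.3 N/mm (vertical).
Torsion M = P·e = 43.8×10³ × 245 = 10731000 N·mm.
Critical point at (x, y) = (45, 97.5) from centroid. f_tx = M·y/J = 516.5 N/mm; f_ty = M·x/J = 238.4 N/mm.
Resultant f_max = √[f_tx² + (f_v + f_ty)²] = √[516.5² + (112.3 + 238.4)²] = 624.3 N/mm.
Capacity per unit length: r_n/Ω = (1/2.0) × 0.6 × 550 × (0.707 × 14) = 1633 N/mm.
624.3 ≤ 1633 → adequate.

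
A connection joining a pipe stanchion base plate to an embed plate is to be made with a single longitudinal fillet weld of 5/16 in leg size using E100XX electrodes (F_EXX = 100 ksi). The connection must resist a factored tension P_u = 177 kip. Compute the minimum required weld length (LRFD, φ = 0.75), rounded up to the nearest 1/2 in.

Throat t_e = 0.707 × 0.3125 = 0.2209 in.
φr_n = 0.75 × 0.6 × 100 × 0.2209 = 9.942 kip/in.
L_req = P_u / φr_n = 177 / 9.942 = 17.8 in total.
Round up → use L = 18 in.

L = 18 in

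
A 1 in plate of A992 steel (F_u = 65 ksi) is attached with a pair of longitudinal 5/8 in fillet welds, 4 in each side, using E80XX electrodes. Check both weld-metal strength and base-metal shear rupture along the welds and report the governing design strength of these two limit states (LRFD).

E80XX → F_EXX = 80 ksi.
t_e = 0.707 × 0.625 = 0.4419 in; L = 8 in.
Weld metal: φR_n = 0.75 × 0.6 × 80 × 0.4419 × 8 = 127.3 kip.
Base metal (shear rupture): φR_n = 0.75 × 0.6 × 65 × 1 × 8 = 234 kip.
Governing: weld metal.

φR_n ≈ 127 kip (weld metal governs)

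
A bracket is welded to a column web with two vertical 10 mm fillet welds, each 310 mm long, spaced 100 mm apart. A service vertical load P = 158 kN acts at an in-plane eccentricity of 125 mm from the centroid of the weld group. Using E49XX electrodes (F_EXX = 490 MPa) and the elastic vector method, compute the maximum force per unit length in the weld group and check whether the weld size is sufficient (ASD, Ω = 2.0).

f_max ≈ 621 N/mm; adequate

Total weld length L_w = 620 mm. Treat welds as unit-width lines.
Polar moment about centroid: J = 2[d³/12 + d(b/2)²] = 2[310³/12 + 310×50²] = 6515000 mm³.
Direct shear f_v = P/L_w = 158×10³ / 620 = 254.8 N/mm (vertical).
Torsion M = P·e = 158×10³ × 125 = 19750000 N·mm.
Critical point at (x, y) = (50, 155) from centroid. f_tx = M·y/J = 469.9 N/mm; f_ty = M·x/J = 151.6 N/mm.
Resultant f_max = √[f_tx² + (f_v + f_ty)²] = √[469.9² + (254.8 + 151.6)²] = 621.2 N/mm.
Capacity per unit length: r_n/Ω = (1/2.0) × 0.6 × 490 × (0.707 × 10) = 1039 N/mm.
621.2 ≤ 1039 → adequate.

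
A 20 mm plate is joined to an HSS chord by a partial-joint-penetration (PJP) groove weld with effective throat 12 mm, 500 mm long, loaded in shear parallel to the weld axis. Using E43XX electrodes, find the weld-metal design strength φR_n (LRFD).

φR_n ≈ 1160 kN

E43XX → F_EXX = 430 MPa.
Effective throat (given) t_e = 12 mm.
A_we = 12 × 500 = 6000 mm².
F_nw = 0.6 F_EXX = 258 MPa.
φR_n = 0.75 × 258 × 6000 × 10⁻³ = 1161 kN.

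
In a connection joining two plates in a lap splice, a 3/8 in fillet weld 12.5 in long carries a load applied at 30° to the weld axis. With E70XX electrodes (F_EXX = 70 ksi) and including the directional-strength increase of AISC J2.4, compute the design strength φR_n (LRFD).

t_e = 0.707 × 0.375 = 0.2651 in; A_we = 0.2651 × 12.5 = 3.314 in².
Directional factor: 1.0 + 0.5 sin^1.5(30°) = 1.177.
F_nw = 0.6 × 70 × 1.177 = 49.42 ksi.
φR_n = 0.75 × 49.42 × 3.314 = 122.8 kip.

φR_n ≈ 123 kip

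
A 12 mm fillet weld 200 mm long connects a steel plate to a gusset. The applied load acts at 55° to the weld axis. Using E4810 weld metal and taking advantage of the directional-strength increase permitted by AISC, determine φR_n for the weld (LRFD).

φR_n ≈ 502 kN

E48XX → F_EXX = 480 MPa.
t_e = 0.707 × 12 = 8.484 mm; A_we = 8.484 × 200 = 1697 mm².
Directional factor: 1.0 + 0.5 sin^1.5(55°) = 1.371.
F_nw = 0.6 × 480 × 1.371 = 394.8 MPa.
φR_n = 0.75 × 394.8 × 1697 × 10⁻³ = 502.4 kN.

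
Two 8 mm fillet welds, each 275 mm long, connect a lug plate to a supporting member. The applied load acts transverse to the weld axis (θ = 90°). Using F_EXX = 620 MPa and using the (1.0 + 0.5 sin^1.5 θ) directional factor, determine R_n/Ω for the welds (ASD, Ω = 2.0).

R_n/Ω ≈ 868 kN

t_e = 0.707 × 8 = 5.656 mm; A_we = 5.656 × 550 = 3111 mm².
Directional factor: 1.0 + 0.5 sin^1.5(90°) = 1.5.
F_nw = 0.6 × 620 × 1.5 = 558 MPa.
R_n/Ω = (558 × 3111) / 2.0 × 10⁻³ = 867.9 kN.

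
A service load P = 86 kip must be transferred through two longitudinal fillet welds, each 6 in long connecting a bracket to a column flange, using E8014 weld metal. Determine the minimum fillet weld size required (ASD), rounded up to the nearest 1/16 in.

w = 7/16 in

E80XX → F_EXX = 80 ksi.
Total weld length L = 12 in.
Required throat t_e = P × Ω / (0.6 F_EXX × L) = 86 × 2.0 / (0.6 × 80 × 12) = 0.2986 in.
Required leg w = t_e / 0.707 = 0.4224 in → use 7/16 in.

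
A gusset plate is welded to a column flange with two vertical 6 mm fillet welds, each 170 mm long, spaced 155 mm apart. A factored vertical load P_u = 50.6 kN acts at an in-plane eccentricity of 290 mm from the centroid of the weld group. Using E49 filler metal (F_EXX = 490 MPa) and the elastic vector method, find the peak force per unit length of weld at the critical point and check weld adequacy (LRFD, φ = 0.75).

f_max ≈ 699 N/mm; adequate

Total weld length L_w = 340 mm. Treat welds as unit-width lines.
Polar moment about centroid: J = 2[d³/12 + d(b/2)²] = 2[170³/12 + 170×77.5²] = 2861000 mm³.
Direct shear f_v = P/L_w = 50.6×10³ / 340 = 148.8 N/mm (vertical).
Torsion M = P·e = 50.6×10³ × 290 = 14674000 N·mm.
Critical point at (x, y) = (77.5, 85) from centroid. f_tx = M·y/J = 436 N/mm; f_ty = M·x/J = 397.5 N/mm.
Resultant f_max = √[f_tx² + (f_v + f_ty)²] = √[436² + (148.8 + 397.5)²] = 699 N/mm.
Capacity per unit length: φr_n = 0.75 × 0.6 × 490 × (0.707 × 6) = 935.4 N/mm.
699 ≤ 935.4 → adequate.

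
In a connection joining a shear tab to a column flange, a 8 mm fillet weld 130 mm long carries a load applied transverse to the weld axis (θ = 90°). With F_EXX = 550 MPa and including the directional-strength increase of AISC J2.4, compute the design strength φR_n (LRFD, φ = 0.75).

φR_n ≈ 273 kN

t_e = 0.707 × 8 = 5.656 mm; A_we = 5.656 × 130 = 735.3 mm².
Directional factor: 1.0 + 0.5 sin^1.5(90°) = 1.5.
F_nw = 0.6 × 550 × 1.5 = 495 MPa.
φR_n = 0.75 × 495 × 735.3 × 10⁻³ = 273 kN.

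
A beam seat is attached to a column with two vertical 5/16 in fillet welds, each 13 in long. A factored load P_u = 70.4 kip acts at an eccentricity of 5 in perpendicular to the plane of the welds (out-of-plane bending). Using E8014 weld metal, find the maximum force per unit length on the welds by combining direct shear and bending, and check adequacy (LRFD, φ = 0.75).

f_max ≈ 6.81 kip/in; adequate

E80XX → F_EXX = 80 ksi.
L_w = 2 × 13 = 26 in; section modulus (unit throat) S = 2 × L²/6 = 56.33 in².
Direct shear f_v = P/L_w = 70.4/26 = 2.708 kip/in.
Moment M = P × e = 70.4 × 5 = 352 kip·in; bending f_b = M/S = 6.249 kip/in.
f_max = √(f_v² + f_b²) = √(2.708² + 6.249²) = 6.81 kip/in.
φr_n = 0.75 × 0.6 × 80 × (0.707 × 0.3125) = 7.954 kip/in → adequate.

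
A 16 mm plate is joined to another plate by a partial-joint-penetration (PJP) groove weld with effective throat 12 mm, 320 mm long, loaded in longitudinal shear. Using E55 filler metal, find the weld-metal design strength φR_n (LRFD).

φR_n ≈ 950 kN

E55XX → F_EXX = 550 MPa.
Effective throat (given) t_e = 12 mm.
A_we = 12 × 320 = 3840 mm².
F_nw = 0.6 F_EXX = 330 MPa.
φR_n = 0.75 × 330 × 3840 × 10⁻³ = 950.4 kN.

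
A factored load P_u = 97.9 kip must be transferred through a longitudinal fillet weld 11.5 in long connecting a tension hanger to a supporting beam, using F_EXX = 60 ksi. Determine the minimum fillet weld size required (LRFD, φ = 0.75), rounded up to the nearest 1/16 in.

Total weld length L = 11.5 in.
Required throat t_e = P_u / (φ × 0.6 F_EXX × L) = 97.9 / (0.75 × 0.6 × 60 × 11.5) = 0.3153 in.
Required leg w = t_e / 0.707 = 0.446 in → use 1/2 in.

w = 1/2 in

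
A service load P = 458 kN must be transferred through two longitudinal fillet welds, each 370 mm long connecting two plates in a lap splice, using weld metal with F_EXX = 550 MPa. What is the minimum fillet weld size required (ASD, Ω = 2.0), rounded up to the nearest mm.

Total weld length L = 740 mm.
Required throat t_e = P × Ω / (0.6 F_EXX × L) = 458 × 2.0 / (0.6 × 550 × 740 × 10⁻³) = 3.751 mm.
Required leg w = t_e / 0.707 = 5.306 mm → use 6 mm.

w = 6 mm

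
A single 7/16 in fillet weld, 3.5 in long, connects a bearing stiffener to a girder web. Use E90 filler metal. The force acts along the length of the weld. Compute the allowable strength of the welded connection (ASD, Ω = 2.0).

R_n/Ω ≈ 29.2 kips

E90XX → F_EXX = 90 ksi.
Effective throat t_e = 0.707 × 0.4375 = 0.3093 in.
Total length L = 3.5 in; A_we = 0.3093 × 3.5 = 1.083 in².
F_nw = 0.6 F_EXX = 0.6 × 90 = 54 ksi.
R_n = 54 × 1.083 = 58.46 kips; R_n/Ω = 58.46/2.0 = 29.23 kips.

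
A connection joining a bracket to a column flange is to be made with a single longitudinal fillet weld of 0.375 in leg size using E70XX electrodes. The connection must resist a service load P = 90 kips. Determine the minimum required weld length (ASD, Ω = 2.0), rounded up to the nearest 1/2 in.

E70XX → F_EXX = 70 ksi.
Throat t_e = 0.707 × 0.375 = 0.2651 in.
r_n/Ω = (0.6 × 70 × 0.2651) / 2.0 = 5.568 kip/in.
L_req = P / (r_n/Ω) = 90 / 5.568 = 16.16 in total.
Round up → use L = 16.5 in.

L = 16.5 in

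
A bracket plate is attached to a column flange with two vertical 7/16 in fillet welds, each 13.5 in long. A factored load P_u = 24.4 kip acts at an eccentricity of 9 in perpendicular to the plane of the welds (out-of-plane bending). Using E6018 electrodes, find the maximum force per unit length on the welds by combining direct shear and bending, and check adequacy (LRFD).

E60XX → F_EXX = 60 ksi.
L_w = 2 × 13.5 = 27 in; section modulus (unit throat) S = 2 × L²/6 = 60.75 in².
Direct shear f_v = P/L_w = 24.4/27 = 0.9037 kip/in.
Moment M = P × e = 24.4 × 9 = 219.6 kip·in; bending f_b = M/S = 3.615 kip/in.
f_max = √(f_v² + f_b²) = √(0.9037² + 3.615²) = 3.726 kip/in.
φr_n = 0.75 × 0.6 × 60 × (0.707 × 0.4375) = 8.351 kip/in → adequate.

f_max ≈ 3.73 kip/in; adequate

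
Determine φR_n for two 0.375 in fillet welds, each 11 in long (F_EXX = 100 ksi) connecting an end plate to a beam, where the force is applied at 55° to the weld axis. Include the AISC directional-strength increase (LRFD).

φR_n ≈ 360 kip

t_e = 0.707 × 0.375 = 0.2651 in; A_we = 0.2651 × 22 = 5.833 in².
Directional factor: 1.0 + 0.5 sin^1.5(55°) = 1.371.
F_nw = 0.6 × 100 × 1.371 = 82.24 ksi.
φR_n = 0.75 × 82.24 × 5.833 = 359.8 kip.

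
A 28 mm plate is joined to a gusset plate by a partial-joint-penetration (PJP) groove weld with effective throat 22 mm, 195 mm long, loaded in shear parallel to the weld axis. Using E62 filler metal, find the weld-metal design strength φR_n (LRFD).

E62XX → F_EXX = 620 MPa.
Effective throat (given) t_e = 22 mm.
A_we = 22 × 195 = 4290 mm².
F_nw = 0.6 F_EXX = 372 MPa.
φR_n = 0.75 × 372 × 4290 × 10⁻³ = 1197 kN.

φR_n ≈ 1200 kN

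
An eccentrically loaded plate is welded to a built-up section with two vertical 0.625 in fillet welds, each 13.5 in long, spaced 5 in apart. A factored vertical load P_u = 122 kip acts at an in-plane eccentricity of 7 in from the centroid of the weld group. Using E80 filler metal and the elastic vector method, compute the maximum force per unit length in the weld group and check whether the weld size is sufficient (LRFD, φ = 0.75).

E80XX → F_EXX = 80 ksi.
Total weld length L_w = 27 in. Treat welds as unit-width lines.
Polar moment about centroid: J = 2[d³/12 + d(b/2)²] = 2[13.5³/12 + 13.5×2.5²] = 578.8 in³.
Direct shear f_v = P/L_w = 122 / 27 = 4.519 kip/in (vertical).
Torsion M = P·e = 122 × 7 = 854 kip·in.
Critical point at (x, y) = (2.5, 6.75) from centroid. f_tx = M·y/J = 9.959 kip/in; f_ty = M·x/J = 3.689 kip/in.
Resultant f_max = √[f_tx² + (f_v + f_ty)²] = √[9.959² + (4.519 + 3.689)²] = 12.91 kip/in.
Capacity per unit length: φr_n = 0.75 × 0.6 × 80 × (0.707 × 0.625) = 15.91 kip/in.
12.91 ≤ 15.91 → adequate.

f_max ≈ 12.9 kip/in; adequate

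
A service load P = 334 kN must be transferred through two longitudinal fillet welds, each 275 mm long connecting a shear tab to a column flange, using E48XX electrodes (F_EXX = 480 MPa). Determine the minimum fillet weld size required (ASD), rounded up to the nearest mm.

w = 6 mm

Total weld length L = 550 mm.
Required throat t_e = P × Ω / (0.6 F_EXX × L) = 334 × 2.0 / (0.6 × 480 × 550 × 10⁻³) = 4.217 mm.
Required leg w = t_e / 0.707 = 5.965 mm → use 6 mm.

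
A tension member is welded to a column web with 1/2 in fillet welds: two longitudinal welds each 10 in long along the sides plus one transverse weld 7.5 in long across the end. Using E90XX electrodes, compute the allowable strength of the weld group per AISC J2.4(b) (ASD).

E90XX → F_EXX = 90 ksi.
t_e = 0.707 × 0.5 = 0.3535 in.
R_nwl = 0.6 × 90 × 0.3535 × 20 = 381.8 kips (longitudinal, 2 welds).
R_nwt = 0.6 × 90 × 0.3535 × 7.5 = 143.2 kips (transverse, base value).
(i) R_nwl + R_nwt = 524.9 kips; (ii) 0.85 R_nwl + 1.5 R_nwt = 539.3 kips.
R_n = max = 539.3 kips [governs: (ii)]; R_n/Ω = 269.6 kips.

R_n/Ω ≈ 270 kips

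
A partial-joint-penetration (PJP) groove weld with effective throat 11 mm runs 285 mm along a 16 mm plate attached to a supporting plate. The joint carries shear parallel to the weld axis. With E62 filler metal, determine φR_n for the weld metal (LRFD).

φR_n ≈ 875 kN

E62XX → F_EXX = 620 MPa.
Effective throat (given) t_e = 11 mm.
A_we = 11 × 285 = 3135 mm².
F_nw = 0.6 F_EXX = 372 MPa.
φR_n = 0.75 × 372 × 3135 × 10⁻³ = 874.7 kN.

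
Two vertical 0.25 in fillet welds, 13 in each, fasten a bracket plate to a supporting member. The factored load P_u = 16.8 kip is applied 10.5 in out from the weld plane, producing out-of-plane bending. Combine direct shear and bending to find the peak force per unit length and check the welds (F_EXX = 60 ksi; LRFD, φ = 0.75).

f_max ≈ 3.2 kip/in; adequate

L_w = 2 × 13 = 26 in; section modulus (unit throat) S = 2 × L²/6 = 56.33 in².
Direct shear f_v = P/L_w = 16.8/26 = 0.6462 kip/in.
Moment M = P × e = 16.8 × 10.5 = 176.4 kip·in; bending f_b = M/S = 3.131 kip/in.
f_max = √(f_v² + f_b²) = √(0.6462² + 3.131²) = 3.197 kip/in.
φr_n = 0.75 × 0.6 × 60 × (0.707 × 0.25) = 4.772 kip/in → adequate.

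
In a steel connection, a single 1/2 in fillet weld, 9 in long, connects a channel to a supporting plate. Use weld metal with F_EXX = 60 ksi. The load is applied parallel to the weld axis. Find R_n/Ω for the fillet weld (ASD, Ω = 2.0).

Effective throat t_e = 0.707 × 0.5 = 0.3535 in.
Total length L = 9 in; A_we = 0.3535 × 9 = 3.181 in².
F_nw = 0.6 F_EXX = 0.6 × 60 = 36 ksi.
R_n = 36 × 3.181 = 114.5 kips; R_n/Ω = 114.5/2.0 = 57.27 kips.

R_n/Ω ≈ 57.3 kips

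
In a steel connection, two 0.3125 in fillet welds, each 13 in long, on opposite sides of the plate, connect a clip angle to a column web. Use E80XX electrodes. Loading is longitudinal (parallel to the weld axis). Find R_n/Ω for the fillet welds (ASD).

R_n/Ω ≈ 138 kips

E80XX → F_EXX = 80 ksi.
Effective throat t_e = 0.707 × 0.3125 = 0.2209 in.
Total length L = 26 in; A_we = 0.2209 × 26 = 5.744 in².
F_nw = 0.6 F_EXX = 0.6 × 80 = 48 ksi.
R_n = 48 × 5.744 = 275.7 kips; R_n/Ω = 275.7/2.0 = 137.9 kips.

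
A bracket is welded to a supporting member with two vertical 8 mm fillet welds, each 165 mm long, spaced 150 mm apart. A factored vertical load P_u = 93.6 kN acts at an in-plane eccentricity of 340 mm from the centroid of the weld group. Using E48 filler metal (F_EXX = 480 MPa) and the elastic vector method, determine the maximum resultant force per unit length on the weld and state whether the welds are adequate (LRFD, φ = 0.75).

Total weld length L_w = 330 mm. Treat welds as unit-width lines.
Polar moment about centroid: J = 2[d³/12 + d(b/2)²] = 2[165³/12 + 165×75²] = 2605000 mm³.
Direct shear f_v = P/L_w = 93.6×10³ / 330 = 283.6 N/mm (vertical).
Torsion M = P·e = 93.6×10³ × 340 = 31824000 N·mm.
Critical point at (x, y) = (75, 82.5) from centroid. f_tx = M·y/J = 1008 N/mm; f_ty = M·x/J = 916.3 N/mm.
Resultant f_max = √[f_tx² + (f_v + f_ty)²] = √[1008² + (283.6 + 916.3)²] = 1567 N/mm.
Capacity per unit length: φr_n = 0.75 × 0.6 × 480 × (0.707 × 8) = 1222 N/mm.
1567 > 1222 → NOT adequate.

f_max ≈ 1570 N/mm; NOT adequate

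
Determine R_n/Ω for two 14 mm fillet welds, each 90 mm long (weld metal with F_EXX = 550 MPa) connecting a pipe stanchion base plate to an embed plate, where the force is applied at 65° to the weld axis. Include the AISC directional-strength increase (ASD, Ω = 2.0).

t_e = 0.707 × 14 = 9.898 mm; A_we = 9.898 × 180 = 1782 mm².
Directional factor: 1.0 + 0.5 sin^1.5(65°) = 1.431.
F_nw = 0.6 × 550 × 1.431 = 472.4 MPa.
R_n/Ω = (472.4 × 1782) / 2.0 × 10⁻³ = 420.8 kN.

R_n/Ω ≈ 421 kN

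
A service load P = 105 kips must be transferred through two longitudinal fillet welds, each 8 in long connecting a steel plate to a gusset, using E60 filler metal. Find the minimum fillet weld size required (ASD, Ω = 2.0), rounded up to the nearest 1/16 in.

E60XX → F_EXX = 60 ksi.
Total weld length L = 16 in.
Required throat t_e = P × Ω / (0.6 F_EXX × L) = 105 × 2.0 / (0.6 × 60 × 16) = 0.3646 in.
Required leg w = t_e / 0.707 = 0.5157 in → use 9/16 in.

w = 9/16 in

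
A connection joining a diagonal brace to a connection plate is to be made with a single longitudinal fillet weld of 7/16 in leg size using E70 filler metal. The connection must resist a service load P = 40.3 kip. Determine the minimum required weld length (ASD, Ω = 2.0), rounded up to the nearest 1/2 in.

L = 6.5 in

E70XX → F_EXX = 70 ksi.
Throat t_e = 0.707 × 0.4375 = 0.3093 in.
r_n/Ω = (0.6 × 70 × 0.3093) / 2.0 = 6.496 kip/in.
L_req = P / (r_n/Ω) = 40.3 / 6.496 = 6.204 in total.
Round up → use L = 6.5 in.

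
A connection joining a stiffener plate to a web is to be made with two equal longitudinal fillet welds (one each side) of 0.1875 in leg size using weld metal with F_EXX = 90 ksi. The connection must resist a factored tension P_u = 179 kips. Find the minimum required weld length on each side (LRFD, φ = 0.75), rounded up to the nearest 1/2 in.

Throat t_e = 0.707 × 0.1875 = 0.1326 in.
φr_n = 0.75 × 0.6 × 90 × 0.1326 = 5.369 kips/in.
L_req = P_u / φr_n = 179 / 5.369 = 33.34 in total.
Per side: 33.34 / 2 = 16.67 in.
Round up → use L = 17 in on each side.

L = 17 in on each side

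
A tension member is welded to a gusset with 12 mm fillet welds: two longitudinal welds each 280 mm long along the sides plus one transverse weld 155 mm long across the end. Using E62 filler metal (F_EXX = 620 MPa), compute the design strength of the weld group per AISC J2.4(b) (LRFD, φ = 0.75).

φR_n ≈ 1690 kN

t_e = 0.707 × 12 = 8.484 mm.
R_nwl = 0.6 × 620 × 8.484 × 560 × 10⁻³ = 1767 kN (longitudinal, 2 welds).
R_nwt = 0.6 × 620 × 8.484 × 155 × 10⁻³ = 489.2 kN (transverse, base value).
(i) R_nwl + R_nwt = 2257 kN; (ii) 0.85 R_nwl + 1.5 R_nwt = 2236 kN.
R_n = max = 2257 kN [governs: (i)]; φR_n = 1692 kN.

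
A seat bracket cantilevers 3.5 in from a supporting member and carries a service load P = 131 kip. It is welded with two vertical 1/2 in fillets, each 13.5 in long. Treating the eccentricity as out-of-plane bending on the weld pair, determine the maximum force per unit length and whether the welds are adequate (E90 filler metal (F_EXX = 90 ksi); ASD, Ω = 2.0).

f_max ≈ 8.97 kip/in; adequate

L_w = 2 × 13.5 = 27 in; section modulus (unit throat) S = 2 × L²/6 = 60.75 in².
Direct shear f_v = P/L_w = 131/27 = 4.852 kip/in.
Moment M = P × e = 131 × 3.5 = 458.5 kip·in; bending f_b = M/S = 7.547 kip/in.
f_max = √(f_v² + f_b²) = √(4.852² + 7.547²) = 8.972 kip/in.
r_n/Ω = (1/2.0) × 0.6 × 90 × (0.707 × 0.5) = 9.544 kip/in → adequate.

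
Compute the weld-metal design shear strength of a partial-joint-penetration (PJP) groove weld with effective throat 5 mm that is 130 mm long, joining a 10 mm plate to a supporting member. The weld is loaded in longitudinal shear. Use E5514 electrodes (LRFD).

φR_n ≈ 161 kN

E55XX → F_EXX = 550 MPa.
Effective throat (given) t_e = 5 mm.
A_we = 5 × 130 = 650 mm².
F_nw = 0.6 F_EXX = 330 MPa.
φR_n = 0.75 × 330 × 650 × 10⁻³ = 160.9 kN.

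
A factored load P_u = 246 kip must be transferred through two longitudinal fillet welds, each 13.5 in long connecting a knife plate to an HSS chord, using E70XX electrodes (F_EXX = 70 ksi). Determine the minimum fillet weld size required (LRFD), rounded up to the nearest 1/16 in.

Total weld length L = 27 in.
Required throat t_e = P_u / (φ × 0.6 F_EXX × L) = 246 / (0.75 × 0.6 × 70 × 27) = 0.2892 in.
Required leg w = t_e / 0.707 = 0.4091 in → use 7/16 in.

w = 7/16 in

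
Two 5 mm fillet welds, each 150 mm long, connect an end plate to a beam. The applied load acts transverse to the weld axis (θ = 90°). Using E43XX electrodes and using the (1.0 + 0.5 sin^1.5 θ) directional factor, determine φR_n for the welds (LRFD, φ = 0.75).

φR_n ≈ 308 kN

E43XX → F_EXX = 430 MPa.
t_e = 0.707 × 5 = 3.535 mm; A_we = 3.535 × 300 = 1060 mm².
Directional factor: 1.0 + 0.5 sin^1.5(90°) = 1.5.
F_nw = 0.6 × 430 × 1.5 = 387 MPa.
φR_n = 0.75 × 387 × 1060 × 10⁻³ = 307.8 kN.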